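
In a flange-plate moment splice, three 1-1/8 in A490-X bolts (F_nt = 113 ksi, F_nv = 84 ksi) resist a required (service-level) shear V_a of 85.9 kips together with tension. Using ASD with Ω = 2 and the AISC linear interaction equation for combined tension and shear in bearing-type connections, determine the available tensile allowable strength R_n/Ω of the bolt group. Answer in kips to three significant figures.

A_b = π·1.125²/4 = 0.994 in²; f_rv = 85.9 / (3 × 0.994) = 28.81 ksi.
F'_nt = 1.3 F_nt − (Ω F_nt / F_nv) f_rv = 1.3·113 − (2·113/84)·28.81 = 69.4 ksi, capped at F_nt → F'_nt = 69.4 ksi.
R_n = F'_nt · A_b · n = 69.4 × 0.994 × 3 = 207 kips.
Allowable strength R_n/Ω = 207 / 2 = 103 kips.

103 kips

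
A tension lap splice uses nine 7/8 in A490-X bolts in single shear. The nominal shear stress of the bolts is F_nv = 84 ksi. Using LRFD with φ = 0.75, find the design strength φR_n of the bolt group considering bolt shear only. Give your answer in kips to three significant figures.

341 kips

A_b = π × 0.875² / 4 = 0.6013 in².
R_n = F_nv · A_b · n · n_s = 84 × 0.6013 × 9 × 1 = 454.6 kips.
Design strength φR_n = 0.75 × 454.6 = 341 kips.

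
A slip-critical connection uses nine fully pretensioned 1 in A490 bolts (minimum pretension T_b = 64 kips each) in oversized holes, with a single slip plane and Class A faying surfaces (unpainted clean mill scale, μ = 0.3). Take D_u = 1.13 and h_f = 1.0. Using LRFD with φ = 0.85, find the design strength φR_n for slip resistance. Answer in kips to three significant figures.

166 kips

R_n = μ · D_u · h_f · T_b · n_s · n_b = 0.3 × 1.13 × 1.0 × 64 × 1 × 9 = 195.3 kips.
Design strength φR_n = 0.85 × 195.3 = 166 kips.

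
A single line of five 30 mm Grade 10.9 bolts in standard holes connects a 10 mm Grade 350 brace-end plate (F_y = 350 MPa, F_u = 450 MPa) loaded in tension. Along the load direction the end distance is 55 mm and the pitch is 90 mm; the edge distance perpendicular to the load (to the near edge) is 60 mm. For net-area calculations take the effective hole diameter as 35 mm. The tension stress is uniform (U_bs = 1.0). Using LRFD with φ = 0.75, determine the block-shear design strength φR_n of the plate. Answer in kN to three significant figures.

665 kN

Shear plane L_v = 55 + 4·90 = 415 mm; A_gv = 415 × 10 = 4150 mm².
A_nv = (415 − 4.5·35) × 10 = 2575 mm².
A_nt = (60 − 0.5·35) × 10 = 425 mm².
0.6 F_u A_nv = 695.2 kN; 0.6 F_y A_gv = 871.5 kN → shear rupture governs the shear term.
R_n = 695.2 + 1.0 × 450 × 425 / 1000 = 886.5 kN.
Design strength φR_n = 0.75 × 886.5 = 665 kN.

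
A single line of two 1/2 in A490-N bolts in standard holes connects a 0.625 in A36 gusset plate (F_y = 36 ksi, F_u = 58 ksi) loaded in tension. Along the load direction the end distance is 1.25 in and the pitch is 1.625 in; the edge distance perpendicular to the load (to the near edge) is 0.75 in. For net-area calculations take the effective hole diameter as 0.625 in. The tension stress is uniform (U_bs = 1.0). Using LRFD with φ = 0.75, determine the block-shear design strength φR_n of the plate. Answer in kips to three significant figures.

Shear plane L_v = 1.25 + 1·1.625 = 2.875 in; A_gv = 2.875 × 0.625 = 1.797 in².
A_nv = (2.875 − 1.5·0.625) × 0.625 = 1.211 in².
A_nt = (0.75 − 0.5·0.625) × 0.625 = 0.2734 in².
0.6 F_u A_nv = 42.14 kips; 0.6 F_y A_gv = 38.81 kips → shear yielding governs the shear term.
R_n = 38.81 + 1.0 × 58 × 0.2734 = 54.67 kips.
Design strength φR_n = 0.75 × 54.67 = 41 kips.

41 kips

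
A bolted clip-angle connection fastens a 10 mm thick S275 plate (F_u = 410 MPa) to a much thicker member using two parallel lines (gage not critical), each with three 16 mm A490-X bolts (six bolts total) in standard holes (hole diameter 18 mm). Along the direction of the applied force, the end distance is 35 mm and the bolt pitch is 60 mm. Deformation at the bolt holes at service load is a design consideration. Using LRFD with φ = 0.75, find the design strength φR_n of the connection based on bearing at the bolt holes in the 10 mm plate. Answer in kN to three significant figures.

Per bolt r_n = 1.2 l_c t F_u ≤ 2.4 d t F_u; upper limit = 2.4 × 16 × 10 × 410 / 1000 = 157.4 kN.
Edge bolt: l_c = 35 − 18/2 = 26 mm → 1.2 × 26 × 10 × 410 / 1000 = 127.9 → r_n = 127.9 kN.
Interior bolts: l_c = 60 − 18 = 42 mm → 1.2 × 42 × 10 × 410 / 1000 = 206.6 → r_n = 157.4 kN.
R_n = 2 × 127.9 + 4 × 157.4 = 885.6 kN.
Design strength φR_n = 0.75 × 885.6 = 664 kN.

664 kN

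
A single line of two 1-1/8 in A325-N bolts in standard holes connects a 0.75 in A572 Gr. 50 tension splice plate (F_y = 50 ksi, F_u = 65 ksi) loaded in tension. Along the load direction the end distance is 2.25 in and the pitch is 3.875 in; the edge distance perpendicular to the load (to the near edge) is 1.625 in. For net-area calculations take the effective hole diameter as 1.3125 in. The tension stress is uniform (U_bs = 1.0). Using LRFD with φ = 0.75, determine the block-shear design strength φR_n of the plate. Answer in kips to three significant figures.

Shear plane L_v = 2.25 + 1·3.875 = 6.125 in; A_gv = 6.125 × 0.75 = 4.594 in².
A_nv = (6.125 − 1.5·1.3125) × 0.75 = 3.117 in².
A_nt = (1.625 − 0.5·1.3125) × 0.75 = 0.7266 in².
0.6 F_u A_nv = 121.6 kips; 0.6 F_y A_gv = 137.8 kips → shear rupture governs the shear term.
R_n = 121.6 + 1.0 × 65 × 0.7266 = 168.8 kips.
Design strength φR_n = 0.75 × 168.8 = 127 kips.

127 kips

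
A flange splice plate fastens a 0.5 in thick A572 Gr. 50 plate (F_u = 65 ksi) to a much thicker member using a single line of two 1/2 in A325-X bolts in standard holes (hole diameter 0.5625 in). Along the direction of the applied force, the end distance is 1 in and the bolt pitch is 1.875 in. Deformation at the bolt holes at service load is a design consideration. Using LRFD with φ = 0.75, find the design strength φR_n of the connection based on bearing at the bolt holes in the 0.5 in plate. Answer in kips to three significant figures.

50.3 kips

Per bolt r_n = 1.2 l_c t F_u ≤ 2.4 d t F_u; upper limit = 2.4 × 0.5 × 0.5 × 65 = 39 kips.
Edge bolt: l_c = 1 − 0.5625/2 = 0.7188 in → 1.2 × 0.7188 × 0.5 × 65 = 28.03 → r_n = 28.03 kips.
Interior bolts: l_c = 1.875 − 0.5625 = 1.312 in → 1.2 × 1.312 × 0.5 × 65 = 51.19 → r_n = 39 kips.
R_n = 1 × 28.03 + 1 × 39 = 67.03 kips.
Design strength φR_n = 0.75 × 67.03 = 50.3 kips.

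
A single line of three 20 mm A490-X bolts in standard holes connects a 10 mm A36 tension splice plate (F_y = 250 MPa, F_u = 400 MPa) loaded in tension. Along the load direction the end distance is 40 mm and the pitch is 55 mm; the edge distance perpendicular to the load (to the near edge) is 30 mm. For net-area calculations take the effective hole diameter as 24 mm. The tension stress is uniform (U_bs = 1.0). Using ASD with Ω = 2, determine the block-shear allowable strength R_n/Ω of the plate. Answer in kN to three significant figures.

144 kN

Shear plane L_v = 40 + 2·55 = 150 mm; A_gv = 150 × 10 = 1500 mm².
A_nv = (150 − 2.5·24) × 10 = 900 mm².
A_nt = (30 − 0.5·24) × 10 = 180 mm².
0.6 F_u A_nv = 216 kN; 0.6 F_y A_gv = 225 kN → shear rupture governs the shear term.
R_n = 216 + 1.0 × 400 × 180 / 1000 = 288 kN.
Allowable strength R_n/Ω = 288 / 2 = 144 kN.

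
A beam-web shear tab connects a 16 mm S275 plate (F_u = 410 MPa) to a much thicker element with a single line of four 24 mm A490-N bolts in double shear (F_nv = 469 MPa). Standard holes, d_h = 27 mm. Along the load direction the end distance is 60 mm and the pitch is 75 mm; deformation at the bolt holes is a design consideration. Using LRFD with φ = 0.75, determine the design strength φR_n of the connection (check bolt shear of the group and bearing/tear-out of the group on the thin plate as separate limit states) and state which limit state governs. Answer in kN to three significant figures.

1120 kN (bearing governs)

Bolt shear: A_b = π·24²/4 = 452.4 mm²; R_n = 469 × 452.4 × 4 × 2 / 1000 = 1697 kN → 0.75 × 1697 = 1270 kN.
Bearing (1.2 l_c t F_u ≤ 2.4 d t F_u): upper limit = 2.4·24·16·410 / 1000 = 377.9 kN.
  Edge l_c = 60 − 27/2 = 46.5 → r_n = 366 kN; interior l_c = 75 − 27 = 48 → r_n = 377.9 kN.
  R_n,bearing = 1·366 + 3·377.9 = 1500 kN → 0.75 × 1500 = 1120 kN.
Bearing governs: 1120 kN.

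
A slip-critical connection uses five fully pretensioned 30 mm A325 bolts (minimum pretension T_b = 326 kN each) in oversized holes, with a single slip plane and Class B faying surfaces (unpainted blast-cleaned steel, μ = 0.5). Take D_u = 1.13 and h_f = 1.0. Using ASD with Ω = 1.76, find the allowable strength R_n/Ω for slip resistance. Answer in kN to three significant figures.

523 kN

R_n = μ · D_u · h_f · T_b · n_s · n_b = 0.5 × 1.13 × 1.0 × 326 × 1 × 5 = 920.9 kN.
Allowable strength R_n/Ω = 920.9 / 1.76 = 523 kN.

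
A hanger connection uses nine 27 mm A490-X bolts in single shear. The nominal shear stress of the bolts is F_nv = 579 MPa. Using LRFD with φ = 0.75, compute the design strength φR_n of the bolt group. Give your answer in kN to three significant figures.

2240 kN

A_b = π × 27² / 4 = 572.6 mm².
R_n = F_nv · A_b · n · n_s = 579 × 572.6 × 9 × 1 / 1000 = 2984 kN.
Design strength φR_n = 0.75 × 2984 = 2240 kN.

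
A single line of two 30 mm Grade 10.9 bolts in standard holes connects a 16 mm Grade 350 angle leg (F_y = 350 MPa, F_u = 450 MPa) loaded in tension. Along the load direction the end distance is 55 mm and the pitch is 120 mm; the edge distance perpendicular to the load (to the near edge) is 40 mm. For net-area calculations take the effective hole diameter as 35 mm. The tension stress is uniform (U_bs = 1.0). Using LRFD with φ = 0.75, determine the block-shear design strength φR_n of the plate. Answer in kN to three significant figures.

518 kN

Shear plane L_v = 55 + 1·120 = 175 mm; A_gv = 175 × 16 = 2800 mm².
A_nv = (175 − 1.5·35) × 16 = 1960 mm².
A_nt = (40 − 0.5·35) × 16 = 360 mm².
0.6 F_u A_nv = 529.2 kN; 0.6 F_y A_gv = 588 kN → shear rupture governs the shear term.
R_n = 529.2 + 1.0 × 450 × 360 / 1000 = 691.2 kN.
Design strength φR_n = 0.75 × 691.2 = 518 kN.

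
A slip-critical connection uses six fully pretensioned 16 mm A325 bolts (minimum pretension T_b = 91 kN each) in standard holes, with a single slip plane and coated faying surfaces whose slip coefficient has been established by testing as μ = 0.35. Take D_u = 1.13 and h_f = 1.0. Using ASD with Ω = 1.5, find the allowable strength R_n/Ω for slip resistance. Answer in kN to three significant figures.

144 kN

R_n = μ · D_u · h_f · T_b · n_s · n_b = 0.35 × 1.13 × 1.0 × 91 × 1 × 6 = 215.9 kN.
Allowable strength R_n/Ω = 215.9 / 1.5 = 144 kN.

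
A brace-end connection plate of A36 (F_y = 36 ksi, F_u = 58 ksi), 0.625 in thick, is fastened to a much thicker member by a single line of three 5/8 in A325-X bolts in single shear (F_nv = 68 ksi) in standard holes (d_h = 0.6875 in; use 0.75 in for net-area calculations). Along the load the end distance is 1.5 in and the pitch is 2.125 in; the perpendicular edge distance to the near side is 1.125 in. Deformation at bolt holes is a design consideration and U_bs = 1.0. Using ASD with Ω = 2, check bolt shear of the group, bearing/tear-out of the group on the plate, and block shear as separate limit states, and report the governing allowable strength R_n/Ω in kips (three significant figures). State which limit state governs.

Bolt shear: A_b = π·0.625²/4 = 0.3068 in²; R_n = 68 × 0.3068 × 3 × 1 = 62.59 kips → 62.59 / 2 = 31.3 kips.
Bearing: edge l_c = 1.156, r_n = 50.3 kips; interior l_c = 1.438, r_n = 54.38 kips; R_n = 50.3 + 2·54.38 = 159 kips → 79.5 kips.
Block shear: A_gv = 3.594, A_nv = 2.422, A_nt = 0.4688 in²; R_n = min(0.6F_uA_nv, 0.6F_yA_gv) + U_bs·F_u·A_nt = 104.8 kips → 52.4 kips.
Bolt shear governs: 31.3 kips.

31.3 kips (bolt shear governs)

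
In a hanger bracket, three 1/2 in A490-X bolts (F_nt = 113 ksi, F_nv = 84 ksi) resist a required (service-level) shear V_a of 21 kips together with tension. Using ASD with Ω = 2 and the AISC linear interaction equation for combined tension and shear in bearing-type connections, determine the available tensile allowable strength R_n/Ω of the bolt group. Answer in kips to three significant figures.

15 kips

A_b = π·0.5²/4 = 0.1963 in²; f_rv = 21 / (3 × 0.1963) = 35.65 ksi.
F'_nt = 1.3 F_nt − (Ω F_nt / F_nv) f_rv = 1.3·113 − (2·113/84)·35.65 = 50.98 ksi, capped at F_nt → F'_nt = 50.98 ksi.
R_n = F'_nt · A_b · n = 50.98 × 0.1963 × 3 = 30.03 kips.
Allowable strength R_n/Ω = 30.03 / 2 = 15 kips.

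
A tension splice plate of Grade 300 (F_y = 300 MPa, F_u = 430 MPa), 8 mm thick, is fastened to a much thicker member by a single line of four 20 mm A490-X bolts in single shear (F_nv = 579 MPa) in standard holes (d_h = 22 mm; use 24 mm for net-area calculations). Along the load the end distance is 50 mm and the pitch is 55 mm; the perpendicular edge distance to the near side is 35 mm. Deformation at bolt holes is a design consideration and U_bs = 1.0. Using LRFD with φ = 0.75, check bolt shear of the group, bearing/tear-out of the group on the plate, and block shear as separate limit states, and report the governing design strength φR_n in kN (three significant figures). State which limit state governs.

Bolt shear: A_b = π·20²/4 = 314.2 mm²; R_n = 579 × 314.2 × 4 × 1 / 1000 = 727.6 kN → 0.75 × 727.6 = 546 kN.
Bearing: edge l_c = 39, r_n = 161 kN; interior l_c = 33, r_n = 136.2 kN; R_n = 161 + 3·136.2 = 569.7 kN → 427 kN.
Block shear: A_gv = 1720, A_nv = 1048, A_nt = 184 mm²; R_n = min(0.6F_uA_nv, 0.6F_yA_gv) + U_bs·F_u·A_nt = 349.5 kN → 262 kN.
Block shear governs: 262 kN.

262 kN (block shear governs)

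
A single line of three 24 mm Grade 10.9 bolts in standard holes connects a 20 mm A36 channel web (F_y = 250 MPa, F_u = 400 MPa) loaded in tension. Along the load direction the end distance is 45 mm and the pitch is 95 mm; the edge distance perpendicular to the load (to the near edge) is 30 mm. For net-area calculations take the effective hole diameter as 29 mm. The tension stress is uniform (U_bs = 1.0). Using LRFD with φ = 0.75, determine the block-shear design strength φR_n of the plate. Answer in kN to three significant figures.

Shear plane L_v = 45 + 2·95 = 235 mm; A_gv = 235 × 20 = 4700 mm².
A_nv = (235 − 2.5·29) × 20 = 3250 mm².
A_nt = (30 − 0.5·29) × 20 = 310 mm².
0.6 F_u A_nv = 780 kN; 0.6 F_y A_gv = 705 kN → shear yielding governs the shear term.
R_n = 705 + 1.0 × 400 × 310 / 1000 = 829 kN.
Design strength φR_n = 0.75 × 829 = 622 kN.

622 kN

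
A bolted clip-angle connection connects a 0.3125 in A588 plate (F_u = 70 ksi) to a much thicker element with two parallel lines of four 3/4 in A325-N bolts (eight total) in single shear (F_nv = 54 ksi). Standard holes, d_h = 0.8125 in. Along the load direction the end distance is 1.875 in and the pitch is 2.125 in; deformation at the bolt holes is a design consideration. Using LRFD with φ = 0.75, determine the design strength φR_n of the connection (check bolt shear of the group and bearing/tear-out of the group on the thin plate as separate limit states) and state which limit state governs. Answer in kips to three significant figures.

Bolt shear: A_b = π·0.75²/4 = 0.4418 in²; R_n = 54 × 0.4418 × 8 × 1 = 190.9 kips → 0.75 × 190.9 = 143 kips.
Bearing (1.2 l_c t F_u ≤ 2.4 d t F_u): upper limit = 2.4·0.75·0.3125·70 = 39.38 kips.
  Edge l_c = 1.875 − 0.8125/2 = 1.469 → r_n = 38.55 kips; interior l_c = 2.125 − 0.8125 = 1.312 → r_n = 34.45 kips.
  R_n,bearing = 2·38.55 + 6·34.45 = 283.8 kips → 0.75 × 283.8 = 213 kips.
Bolt shear governs: 143 kips.

143 kips (bolt shear governs)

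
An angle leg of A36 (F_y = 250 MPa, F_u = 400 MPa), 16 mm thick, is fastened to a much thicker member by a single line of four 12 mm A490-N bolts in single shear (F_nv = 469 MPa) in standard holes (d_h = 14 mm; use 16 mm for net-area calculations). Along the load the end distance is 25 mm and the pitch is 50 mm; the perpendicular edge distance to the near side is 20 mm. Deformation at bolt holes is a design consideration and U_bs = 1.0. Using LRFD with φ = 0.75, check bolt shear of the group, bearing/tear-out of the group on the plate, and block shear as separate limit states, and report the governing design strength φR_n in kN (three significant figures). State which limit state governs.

159 kN (bolt shear governs)

Bolt shear: A_b = π·12²/4 = 113.1 mm²; R_n = 469 × 113.1 × 4 × 1 / 1000 = 212.2 kN → 0.75 × 212.2 = 159 kN.
Bearing: edge l_c = 18, r_n = 138.2 kN; interior l_c = 36, r_n = 184.3 kN; R_n = 138.2 + 3·184.3 = 691.2 kN → 518 kN.
Block shear: A_gv = 2800, A_nv = 1904, A_nt = 192 mm²; R_n = min(0.6F_uA_nv, 0.6F_yA_gv) + U_bs·F_u·A_nt = 496.8 kN → 373 kN.
Bolt shear governs: 159 kN.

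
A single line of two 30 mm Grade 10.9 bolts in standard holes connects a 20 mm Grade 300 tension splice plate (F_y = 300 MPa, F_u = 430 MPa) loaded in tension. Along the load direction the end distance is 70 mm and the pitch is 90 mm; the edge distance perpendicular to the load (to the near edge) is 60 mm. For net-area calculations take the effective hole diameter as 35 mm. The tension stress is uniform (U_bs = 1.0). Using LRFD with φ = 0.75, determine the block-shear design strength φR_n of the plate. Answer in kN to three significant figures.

690 kN

Shear plane L_v = 70 + 1·90 = 160 mm; A_gv = 160 × 20 = 3200 mm².
A_nv = (160 − 1.5·35) × 20 = 2150 mm².
A_nt = (60 − 0.5·35) × 20 = 850 mm².
0.6 F_u A_nv = 554.7 kN; 0.6 F_y A_gv = 576 kN → shear rupture governs the shear term.
R_n = 554.7 + 1.0 × 430 × 850 / 1000 = 920.2 kN.
Design strength φR_n = 0.75 × 920.2 = 690 kN.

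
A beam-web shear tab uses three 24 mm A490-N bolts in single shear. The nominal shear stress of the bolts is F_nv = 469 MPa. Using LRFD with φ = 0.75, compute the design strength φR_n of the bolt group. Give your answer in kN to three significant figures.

A_b = π × 24² / 4 = 452.4 mm².
R_n = F_nv · A_b · n · n_s = 469 × 452.4 × 3 × 1 / 1000 = 636.5 kN.
Design strength φR_n = 0.75 × 636.5 = 477 kN.

477 kN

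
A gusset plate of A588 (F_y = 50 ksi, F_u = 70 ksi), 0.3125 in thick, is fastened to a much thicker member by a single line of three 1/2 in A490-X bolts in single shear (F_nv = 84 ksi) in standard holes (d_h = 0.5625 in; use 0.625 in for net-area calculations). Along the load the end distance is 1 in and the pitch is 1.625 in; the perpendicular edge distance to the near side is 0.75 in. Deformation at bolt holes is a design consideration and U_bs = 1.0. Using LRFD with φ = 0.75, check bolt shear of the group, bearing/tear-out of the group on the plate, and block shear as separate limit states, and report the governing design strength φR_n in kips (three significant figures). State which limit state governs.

33.6 kips (block shear governs)

Bolt shear: A_b = π·0.5²/4 = 0.1963 in²; R_n = 84 × 0.1963 × 3 × 1 = 49.48 kips → 0.75 × 49.48 = 37.1 kips.
Bearing: edge l_c = 0.7188, r_n = 18.87 kips; interior l_c = 1.062, r_n = 26.25 kips; R_n = 18.87 + 2·26.25 = 71.37 kips → 53.5 kips.
Block shear: A_gv = 1.328, A_nv = 0.8398, A_nt = 0.1367 in²; R_n = min(0.6F_uA_nv, 0.6F_yA_gv) + U_bs·F_u·A_nt = 44.84 kips → 33.6 kips.
Block shear governs: 33.6 kips.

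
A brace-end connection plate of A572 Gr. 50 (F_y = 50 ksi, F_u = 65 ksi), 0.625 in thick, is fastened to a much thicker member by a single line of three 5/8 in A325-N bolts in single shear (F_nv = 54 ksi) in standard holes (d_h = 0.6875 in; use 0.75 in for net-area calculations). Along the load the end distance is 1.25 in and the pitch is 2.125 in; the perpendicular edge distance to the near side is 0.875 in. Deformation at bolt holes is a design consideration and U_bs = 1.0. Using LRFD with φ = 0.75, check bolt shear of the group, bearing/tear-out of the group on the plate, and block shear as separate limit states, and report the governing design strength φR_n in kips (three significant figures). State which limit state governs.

37.3 kips (bolt shear governs)

Bolt shear: A_b = π·0.625²/4 = 0.3068 in²; R_n = 54 × 0.3068 × 3 × 1 = 49.7 kips → 0.75 × 49.7 = 37.3 kips.
Bearing: edge l_c = 0.9062, r_n = 44.18 kips; interior l_c = 1.438, r_n = 60.94 kips; R_n = 44.18 + 2·60.94 = 166.1 kips → 125 kips.
Block shear: A_gv = 3.438, A_nv = 2.266, A_nt = 0.3125 in²; R_n = min(0.6F_uA_nv, 0.6F_yA_gv) + U_bs·F_u·A_nt = 108.7 kips → 81.5 kips.
Bolt shear governs: 37.3 kips.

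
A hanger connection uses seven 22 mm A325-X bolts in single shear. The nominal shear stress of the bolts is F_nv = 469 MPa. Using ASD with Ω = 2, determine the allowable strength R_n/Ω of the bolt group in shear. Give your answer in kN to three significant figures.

624 kN

A_b = π × 22² / 4 = 380.1 mm².
R_n = F_nv · A_b · n · n_s = 469 × 380.1 × 7 × 1 / 1000 = 1248 kN.
Allowable strength R_n/Ω = 1248 / 2 = 624 kN.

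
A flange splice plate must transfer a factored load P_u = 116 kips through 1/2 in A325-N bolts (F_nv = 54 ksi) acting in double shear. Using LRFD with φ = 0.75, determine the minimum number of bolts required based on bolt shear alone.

8 bolts

A_b = π·0.5²/4 = 0.1963 in².
Per-bolt design strength φR_n = 0.75 × 54 × 0.1963 × 2 = 15.9 kips.
n ≥ 116 / 15.9 = 7.294 → use 8 bolts.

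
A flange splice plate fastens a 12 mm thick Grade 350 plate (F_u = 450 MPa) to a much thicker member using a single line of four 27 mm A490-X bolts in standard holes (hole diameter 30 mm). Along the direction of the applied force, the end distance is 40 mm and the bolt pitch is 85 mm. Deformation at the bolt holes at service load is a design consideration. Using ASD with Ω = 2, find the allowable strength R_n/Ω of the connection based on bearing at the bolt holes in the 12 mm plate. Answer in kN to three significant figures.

Per bolt r_n = 1.2 l_c t F_u ≤ 2.4 d t F_u; upper limit = 2.4 × 27 × 12 × 450 / 1000 = 349.9 kN.
Edge bolt: l_c = 40 − 30/2 = 25 mm → 1.2 × 25 × 12 × 450 / 1000 = 162 → r_n = 162 kN.
Interior bolts: l_c = 85 − 30 = 55 mm → 1.2 × 55 × 12 × 450 / 1000 = 356.4 → r_n = 349.9 kN.
R_n = 1 × 162 + 3 × 349.9 = 1212 kN.
Allowable strength R_n/Ω = 1212 / 2 = 606 kN.

606 kN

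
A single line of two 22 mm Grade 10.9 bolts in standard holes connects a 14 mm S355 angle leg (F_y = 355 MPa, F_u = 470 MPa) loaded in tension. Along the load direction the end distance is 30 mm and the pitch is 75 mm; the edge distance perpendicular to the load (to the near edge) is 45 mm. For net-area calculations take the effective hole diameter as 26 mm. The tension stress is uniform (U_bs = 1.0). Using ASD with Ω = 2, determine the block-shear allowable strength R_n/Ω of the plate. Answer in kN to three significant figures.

Shear plane L_v = 30 + 1·75 = 105 mm; A_gv = 105 × 14 = 1470 mm².
A_nv = (105 − 1.5·26) × 14 = 924 mm².
A_nt = (45 − 0.5·26) × 14 = 448 mm².
0.6 F_u A_nv = 260.6 kN; 0.6 F_y A_gv = 313.1 kN → shear rupture governs the shear term.
R_n = 260.6 + 1.0 × 470 × 448 / 1000 = 471.1 kN.
Allowable strength R_n/Ω = 471.1 / 2 = 236 kN.

236 kN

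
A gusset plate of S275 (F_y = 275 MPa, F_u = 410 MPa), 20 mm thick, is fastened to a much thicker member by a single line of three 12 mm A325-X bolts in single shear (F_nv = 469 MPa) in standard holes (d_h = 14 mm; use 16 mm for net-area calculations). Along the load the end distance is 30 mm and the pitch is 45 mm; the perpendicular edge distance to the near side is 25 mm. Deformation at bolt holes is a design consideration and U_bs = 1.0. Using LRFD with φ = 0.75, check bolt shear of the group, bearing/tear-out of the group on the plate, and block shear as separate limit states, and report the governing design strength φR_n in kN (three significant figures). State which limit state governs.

119 kN (bolt shear governs)

Bolt shear: A_b = π·12²/4 = 113.1 mm²; R_n = 469 × 113.1 × 3 × 1 / 1000 = 159.1 kN → 0.75 × 159.1 = 119 kN.
Bearing: edge l_c = 23, r_n = 226.3 kN; interior l_c = 31, r_n = 236.2 kN; R_n = 226.3 + 2·236.2 = 698.6 kN → 524 kN.
Block shear: A_gv = 2400, A_nv = 1600, A_nt = 340 mm²; R_n = min(0.6F_uA_nv, 0.6F_yA_gv) + U_bs·F_u·A_nt = 533 kN → 400 kN.
Bolt shear governs: 119 kN.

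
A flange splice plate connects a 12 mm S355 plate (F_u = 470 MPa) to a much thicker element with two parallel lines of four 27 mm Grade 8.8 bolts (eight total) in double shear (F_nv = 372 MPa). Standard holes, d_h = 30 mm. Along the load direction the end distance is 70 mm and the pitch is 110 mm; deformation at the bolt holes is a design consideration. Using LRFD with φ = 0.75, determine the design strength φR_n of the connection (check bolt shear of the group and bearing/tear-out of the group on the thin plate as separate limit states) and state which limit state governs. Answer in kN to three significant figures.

Bolt shear: A_b = π·27²/4 = 572.6 mm²; R_n = 372 × 572.6 × 8 × 2 / 1000 = 3408 kN → 0.75 × 3408 = 2560 kN.
Bearing (1.2 l_c t F_u ≤ 2.4 d t F_u): upper limit = 2.4·27·12·470 / 1000 = 365.5 kN.
  Edge l_c = 70 − 30/2 = 55 → r_n = 365.5 kN; interior l_c = 110 − 30 = 80 → r_n = 365.5 kN.
  R_n,bearing = 2·365.5 + 6·365.5 = 2924 kN → 0.75 × 2924 = 2190 kN.
Bearing governs: 2190 kN.

2190 kN (bearing governs)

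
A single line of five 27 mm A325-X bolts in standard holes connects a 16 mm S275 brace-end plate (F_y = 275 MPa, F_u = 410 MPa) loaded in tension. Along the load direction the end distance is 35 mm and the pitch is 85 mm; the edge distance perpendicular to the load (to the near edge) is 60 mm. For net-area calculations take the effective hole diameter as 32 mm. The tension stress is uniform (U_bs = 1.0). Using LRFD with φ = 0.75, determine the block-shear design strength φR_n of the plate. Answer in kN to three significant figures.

898 kN

Shear plane L_v = 35 + 4·85 = 375 mm; A_gv = 375 × 16 = 6000 mm².
A_nv = (375 − 4.5·32) × 16 = 3696 mm².
A_nt = (60 − 0.5·32) × 16 = 704 mm².
0.6 F_u A_nv = 909.2 kN; 0.6 F_y A_gv = 990 kN → shear rupture governs the shear term.
R_n = 909.2 + 1.0 × 410 × 704 / 1000 = 1198 kN.
Design strength φR_n = 0.75 × 1198 = 898 kN.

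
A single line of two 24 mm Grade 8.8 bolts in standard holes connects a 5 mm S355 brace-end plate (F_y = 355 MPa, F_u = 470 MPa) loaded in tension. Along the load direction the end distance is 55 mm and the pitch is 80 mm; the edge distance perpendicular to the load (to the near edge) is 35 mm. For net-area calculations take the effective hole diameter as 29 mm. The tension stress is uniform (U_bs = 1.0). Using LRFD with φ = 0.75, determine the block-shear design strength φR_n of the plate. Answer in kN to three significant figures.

Shear plane L_v = 55 + 1·80 = 135 mm; A_gv = 135 × 5 = 675 mm².
A_nv = (135 − 1.5·29) × 5 = 457.5 mm².
A_nt = (35 − 0.5·29) × 5 = 102.5 mm².
0.6 F_u A_nv = 129 kN; 0.6 F_y A_gv = 143.8 kN → shear rupture governs the shear term.
R_n = 129 + 1.0 × 470 × 102.5 / 1000 = 177.2 kN.
Design strength φR_n = 0.75 × 177.2 = 133 kN.

133 kN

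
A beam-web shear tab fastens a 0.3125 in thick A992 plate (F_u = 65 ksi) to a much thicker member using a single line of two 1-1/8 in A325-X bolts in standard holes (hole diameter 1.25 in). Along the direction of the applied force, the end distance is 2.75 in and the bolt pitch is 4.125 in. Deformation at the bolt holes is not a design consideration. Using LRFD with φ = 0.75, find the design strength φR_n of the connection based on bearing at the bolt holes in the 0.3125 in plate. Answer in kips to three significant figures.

100 kips

Per bolt r_n = 1.5 l_c t F_u ≤ 3.0 d t F_u; upper limit = 3.0 × 1.125 × 0.3125 × 65 = 68.55 kips.
Edge bolt: l_c = 2.75 − 1.25/2 = 2.125 in → 1.5 × 2.125 × 0.3125 × 65 = 64.75 → r_n = 64.75 kips.
Interior bolts: l_c = 4.125 − 1.25 = 2.875 in → 1.5 × 2.875 × 0.3125 × 65 = 87.6 → r_n = 68.55 kips.
R_n = 1 × 64.75 + 1 × 68.55 = 133.3 kips.
Design strength φR_n = 0.75 × 133.3 = 100 kips.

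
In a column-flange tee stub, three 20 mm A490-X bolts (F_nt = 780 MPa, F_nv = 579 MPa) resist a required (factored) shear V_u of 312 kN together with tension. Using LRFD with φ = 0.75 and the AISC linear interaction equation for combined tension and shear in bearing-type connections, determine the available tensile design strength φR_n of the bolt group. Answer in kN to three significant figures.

296 kN

A_b = π·20²/4 = 314.2 mm²; f_rv = 312 × 1000 / (3 × 314.2) = 331 MPa.
F'_nt = 1.3 F_nt − (F_nt / φF_nv) f_rv = 1.3·780 − (780/(0.75·579))·331 = 419.4 MPa, capped at F_nt → F'_nt = 419.4 MPa.
R_n = F'_nt · A_b · n = 419.4 × 314.2 × 3 / 1000 = 395.3 kN.
Design strength φR_n = 0.75 × 395.3 = 296 kN.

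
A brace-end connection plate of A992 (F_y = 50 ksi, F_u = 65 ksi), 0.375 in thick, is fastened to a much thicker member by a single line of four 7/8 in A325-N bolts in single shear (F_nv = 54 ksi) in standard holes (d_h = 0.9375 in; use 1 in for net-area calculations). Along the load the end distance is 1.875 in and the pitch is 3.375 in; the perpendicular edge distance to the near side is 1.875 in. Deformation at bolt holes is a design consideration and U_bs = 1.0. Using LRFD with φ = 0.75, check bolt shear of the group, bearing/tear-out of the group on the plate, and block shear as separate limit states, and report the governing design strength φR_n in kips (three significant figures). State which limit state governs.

97.4 kips (bolt shear governs)

Bolt shear: A_b = π·0.875²/4 = 0.6013 in²; R_n = 54 × 0.6013 × 4 × 1 = 129.9 kips → 0.75 × 129.9 = 97.4 kips.
Bearing: edge l_c = 1.406, r_n = 41.13 kips; interior l_c = 2.438, r_n = 51.19 kips; R_n = 41.13 + 3·51.19 = 194.7 kips → 146 kips.
Block shear: A_gv = 4.5, A_nv = 3.188, A_nt = 0.5156 in²; R_n = min(0.6F_uA_nv, 0.6F_yA_gv) + U_bs·F_u·A_nt = 157.8 kips → 118 kips.
Bolt shear governs: 97.4 kips.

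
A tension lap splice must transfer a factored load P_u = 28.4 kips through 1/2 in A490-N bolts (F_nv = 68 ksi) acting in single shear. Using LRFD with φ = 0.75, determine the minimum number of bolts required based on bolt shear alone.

3 bolts

A_b = π·0.5²/4 = 0.1963 in².
Per-bolt design strength φR_n = 0.75 × 68 × 0.1963 × 1 = 10.01 kips.
n ≥ 28.4 / 10.01 = 2.836 → use 3 bolts.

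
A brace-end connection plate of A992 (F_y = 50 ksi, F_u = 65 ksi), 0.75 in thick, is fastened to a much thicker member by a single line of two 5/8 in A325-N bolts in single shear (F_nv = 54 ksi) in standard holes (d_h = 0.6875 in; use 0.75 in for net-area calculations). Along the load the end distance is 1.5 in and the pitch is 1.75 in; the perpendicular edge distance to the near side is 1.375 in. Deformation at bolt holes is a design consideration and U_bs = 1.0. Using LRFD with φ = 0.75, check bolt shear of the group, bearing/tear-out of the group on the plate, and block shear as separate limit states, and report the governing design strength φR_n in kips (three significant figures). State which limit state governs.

Bolt shear: A_b = π·0.625²/4 = 0.3068 in²; R_n = 54 × 0.3068 × 2 × 1 = 33.13 kips → 0.75 × 33.13 = 24.9 kips.
Bearing: edge l_c = 1.156, r_n = 67.64 kips; interior l_c = 1.062, r_n = 62.16 kips; R_n = 67.64 + 1·62.16 = 129.8 kips → 97.3 kips.
Block shear: A_gv = 2.438, A_nv = 1.594, A_nt = 0.75 in²; R_n = min(0.6F_uA_nv, 0.6F_yA_gv) + U_bs·F_u·A_nt = 110.9 kips → 83.2 kips.
Bolt shear governs: 24.9 kips.

24.9 kips (bolt shear governs)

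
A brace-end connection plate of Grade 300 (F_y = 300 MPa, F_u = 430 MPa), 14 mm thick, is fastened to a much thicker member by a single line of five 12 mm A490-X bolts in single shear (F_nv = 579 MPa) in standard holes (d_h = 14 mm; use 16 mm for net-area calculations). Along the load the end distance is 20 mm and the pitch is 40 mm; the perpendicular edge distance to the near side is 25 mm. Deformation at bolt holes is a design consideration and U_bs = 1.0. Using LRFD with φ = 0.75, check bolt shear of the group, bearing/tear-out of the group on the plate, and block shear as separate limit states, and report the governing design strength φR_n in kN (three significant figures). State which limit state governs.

Bolt shear: A_b = π·12²/4 = 113.1 mm²; R_n = 579 × 113.1 × 5 × 1 / 1000 = 327.4 kN → 0.75 × 327.4 = 246 kN.
Bearing: edge l_c = 13, r_n = 93.91 kN; interior l_c = 26, r_n = 173.4 kN; R_n = 93.91 + 4·173.4 = 787.4 kN → 591 kN.
Block shear: A_gv = 2520, A_nv = 1512, A_nt = 238 mm²; R_n = min(0.6F_uA_nv, 0.6F_yA_gv) + U_bs·F_u·A_nt = 492.4 kN → 369 kN.
Bolt shear governs: 246 kN.

246 kN (bolt shear governs)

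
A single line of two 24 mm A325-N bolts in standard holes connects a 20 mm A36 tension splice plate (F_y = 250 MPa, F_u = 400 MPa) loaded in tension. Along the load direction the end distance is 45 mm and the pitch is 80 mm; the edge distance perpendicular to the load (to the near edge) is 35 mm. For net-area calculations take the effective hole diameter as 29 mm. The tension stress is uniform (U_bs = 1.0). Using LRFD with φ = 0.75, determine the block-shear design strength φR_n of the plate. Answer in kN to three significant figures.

Shear plane L_v = 45 + 1·80 = 125 mm; A_gv = 125 × 20 = 2500 mm².
A_nv = (125 − 1.5·29) × 20 = 1630 mm².
A_nt = (35 − 0.5·29) × 20 = 410 mm².
0.6 F_u A_nv = 391.2 kN; 0.6 F_y A_gv = 375 kN → shear yielding governs the shear term.
R_n = 375 + 1.0 × 400 × 410 / 1000 = 539 kN.
Design strength φR_n = 0.75 × 539 = 404 kN.

404 kN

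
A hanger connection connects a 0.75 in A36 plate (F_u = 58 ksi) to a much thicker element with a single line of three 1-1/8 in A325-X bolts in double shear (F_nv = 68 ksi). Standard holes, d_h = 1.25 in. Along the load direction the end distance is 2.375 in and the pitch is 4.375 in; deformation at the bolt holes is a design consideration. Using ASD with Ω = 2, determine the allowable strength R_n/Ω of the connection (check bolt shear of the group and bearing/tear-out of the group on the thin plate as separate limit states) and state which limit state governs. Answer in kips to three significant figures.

163 kips (bearing governs)

Bolt shear: A_b = π·1.125²/4 = 0.994 in²; R_n = 68 × 0.994 × 3 × 2 = 405.6 kips → 405.6 / 2 = 203 kips.
Bearing (1.2 l_c t F_u ≤ 2.4 d t F_u): upper limit = 2.4·1.125·0.75·58 = 117.4 kips.
  Edge l_c = 2.375 − 1.25/2 = 1.75 → r_n = 91.35 kips; interior l_c = 4.375 − 1.25 = 3.125 → r_n = 117.4 kips.
  R_n,bearing = 1·91.35 + 2·117.4 = 326.2 kips → 326.2 / 2 = 163 kips.
Bearing governs: 163 kips.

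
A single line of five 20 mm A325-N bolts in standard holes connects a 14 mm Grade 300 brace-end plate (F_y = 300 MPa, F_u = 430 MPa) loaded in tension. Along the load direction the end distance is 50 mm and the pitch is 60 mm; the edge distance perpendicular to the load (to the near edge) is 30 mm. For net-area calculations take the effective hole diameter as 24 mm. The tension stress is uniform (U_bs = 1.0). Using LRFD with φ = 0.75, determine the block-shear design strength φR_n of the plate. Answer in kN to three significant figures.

574 kN

Shear plane L_v = 50 + 4·60 = 290 mm; A_gv = 290 × 14 = 4060 mm².
A_nv = (290 − 4.5·24) × 14 = 2548 mm².
A_nt = (30 − 0.5·24) × 14 = 252 mm².
0.6 F_u A_nv = 657.4 kN; 0.6 F_y A_gv = 730.8 kN → shear rupture governs the shear term.
R_n = 657.4 + 1.0 × 430 × 252 / 1000 = 765.7 kN.
Design strength φR_n = 0.75 × 765.7 = 574 kN.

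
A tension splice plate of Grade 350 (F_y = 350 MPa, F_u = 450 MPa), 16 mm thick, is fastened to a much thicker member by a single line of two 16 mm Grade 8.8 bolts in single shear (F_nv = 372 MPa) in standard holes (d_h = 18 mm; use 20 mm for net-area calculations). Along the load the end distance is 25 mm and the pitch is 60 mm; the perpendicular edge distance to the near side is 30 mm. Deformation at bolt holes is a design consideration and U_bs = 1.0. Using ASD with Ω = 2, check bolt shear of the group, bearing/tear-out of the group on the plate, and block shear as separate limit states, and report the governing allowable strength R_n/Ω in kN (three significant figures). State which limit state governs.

Bolt shear: A_b = π·16²/4 = 201.1 mm²; R_n = 372 × 201.1 × 2 × 1 / 1000 = 149.6 kN → 149.6 / 2 = 74.8 kN.
Bearing: edge l_c = 16, r_n = 138.2 kN; interior l_c = 42, r_n = 276.5 kN; R_n = 138.2 + 1·276.5 = 414.7 kN → 207 kN.
Block shear: A_gv = 1360, A_nv = 880, A_nt = 320 mm²; R_n = min(0.6F_uA_nv, 0.6F_yA_gv) + U_bs·F_u·A_nt = 381.6 kN → 191 kN.
Bolt shear governs: 74.8 kN.

74.8 kN (bolt shear governs)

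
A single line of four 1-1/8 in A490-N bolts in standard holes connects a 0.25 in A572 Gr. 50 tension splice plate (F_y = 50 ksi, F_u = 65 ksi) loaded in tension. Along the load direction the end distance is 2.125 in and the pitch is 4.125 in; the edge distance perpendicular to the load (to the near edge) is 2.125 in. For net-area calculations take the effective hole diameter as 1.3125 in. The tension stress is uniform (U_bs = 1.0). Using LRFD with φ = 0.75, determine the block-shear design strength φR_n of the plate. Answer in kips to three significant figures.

Shear plane L_v = 2.125 + 3·4.125 = 14.5 in; A_gv = 14.5 × 0.25 = 3.625 in².
A_nv = (14.5 − 3.5·1.3125) × 0.25 = 2.477 in².
A_nt = (2.125 − 0.5·1.3125) × 0.25 = 0.3672 in².
0.6 F_u A_nv = 96.59 kips; 0.6 F_y A_gv = 108.8 kips → shear rupture governs the shear term.
R_n = 96.59 + 1.0 × 65 × 0.3672 = 120.5 kips.
Design strength φR_n = 0.75 × 120.5 = 90.3 kips.

90.3 kips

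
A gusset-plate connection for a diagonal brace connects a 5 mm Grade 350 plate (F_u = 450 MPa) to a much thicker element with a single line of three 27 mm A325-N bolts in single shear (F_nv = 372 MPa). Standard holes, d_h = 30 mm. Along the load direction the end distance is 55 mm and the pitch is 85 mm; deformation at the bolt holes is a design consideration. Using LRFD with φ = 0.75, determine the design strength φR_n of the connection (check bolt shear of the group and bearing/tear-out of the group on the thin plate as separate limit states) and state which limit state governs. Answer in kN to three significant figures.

300 kN (bearing governs)

Bolt shear: A_b = π·27²/4 = 572.6 mm²; R_n = 372 × 572.6 × 3 × 1 / 1000 = 639 kN → 0.75 × 639 = 479 kN.
Bearing (1.2 l_c t F_u ≤ 2.4 d t F_u): upper limit = 2.4·27·5·450 / 1000 = 145.8 kN.
  Edge l_c = 55 − 30/2 = 40 → r_n = 108 kN; interior l_c = 85 − 30 = 55 → r_n = 145.8 kN.
  R_n,bearing = 1·108 + 2·145.8 = 399.6 kN → 0.75 × 399.6 = 300 kN.
Bearing governs: 300 kN.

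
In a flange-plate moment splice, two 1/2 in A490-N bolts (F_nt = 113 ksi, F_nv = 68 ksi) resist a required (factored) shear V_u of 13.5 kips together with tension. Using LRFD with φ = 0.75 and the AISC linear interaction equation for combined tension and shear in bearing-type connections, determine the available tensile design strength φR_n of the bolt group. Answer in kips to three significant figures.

20.8 kips

A_b = π·0.5²/4 = 0.1963 in²; f_rv = 13.5 / (2 × 0.1963) = 34.38 ksi.
F'_nt = 1.3 F_nt − (F_nt / φF_nv) f_rv = 1.3·113 − (113/(0.75·68))·34.38 = 70.73 ksi, capped at F_nt → F'_nt = 70.73 ksi.
R_n = F'_nt · A_b · n = 70.73 × 0.1963 × 2 = 27.78 kips.
Design strength φR_n = 0.75 × 27.78 = 20.8 kips.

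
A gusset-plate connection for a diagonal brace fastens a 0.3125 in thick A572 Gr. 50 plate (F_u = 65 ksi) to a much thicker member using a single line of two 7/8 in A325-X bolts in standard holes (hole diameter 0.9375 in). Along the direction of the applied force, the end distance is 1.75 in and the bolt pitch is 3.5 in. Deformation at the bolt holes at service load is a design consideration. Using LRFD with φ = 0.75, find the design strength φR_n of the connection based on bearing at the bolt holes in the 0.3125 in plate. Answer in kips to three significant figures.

55.4 kips

Per bolt r_n = 1.2 l_c t F_u ≤ 2.4 d t F_u; upper limit = 2.4 × 0.875 × 0.3125 × 65 = 42.66 kips.
Edge bolt: l_c = 1.75 − 0.9375/2 = 1.281 in → 1.2 × 1.281 × 0.3125 × 65 = 31.23 → r_n = 31.23 kips.
Interior bolts: l_c = 3.5 − 0.9375 = 2.562 in → 1.2 × 2.562 × 0.3125 × 65 = 62.46 → r_n = 42.66 kips.
R_n = 1 × 31.23 + 1 × 42.66 = 73.89 kips.
Design strength φR_n = 0.75 × 73.89 = 55.4 kips.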